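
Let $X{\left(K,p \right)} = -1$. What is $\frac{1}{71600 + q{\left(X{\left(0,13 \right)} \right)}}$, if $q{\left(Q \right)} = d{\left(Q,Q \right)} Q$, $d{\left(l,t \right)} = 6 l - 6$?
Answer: $\frac{1}{71612} \approx 1.3964 \cdot 10^{-5}$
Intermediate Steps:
$d{\left(l,t \right)} = -6 + 6 l$
$q{\left(Q \right)} = Q \left(-6 + 6 Q\right)$ ($q{\left(Q \right)} = \left(-6 + 6 Q\right) Q = Q \left(-6 + 6 Q\right)$)
$\frac{1}{71600 + q{\left(X{\left(0,13 \right)} \right)}} = \frac{1}{71600 + 6 \left(-1\right) \left(-1 - 1\right)} = \frac{1}{71600 + 6 \left(-1\right) \left(-2\right)} = \frac{1}{71600 + 12} = \frac{1}{71612}$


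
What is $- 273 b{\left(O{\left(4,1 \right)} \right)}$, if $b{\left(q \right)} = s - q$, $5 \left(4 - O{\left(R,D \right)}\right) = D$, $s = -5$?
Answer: $\frac{12012}{5} \approx 2402.4$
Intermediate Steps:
$O{\left(R,D \right)} = 4 - \frac{D}{5}$
$b{\left(q \right)} = -5 - q$
$- 273 b{\left(O{\left(4,1 \right)} \right)} = - 273 \left(-5 - \left(4 - \frac{1}{5}\right)\right) = - 273 \left(-5 - \frac{19}{5}\right) = \left(-273\right) \left(- \frac{44}{5}\right) = \frac{12012}{5}$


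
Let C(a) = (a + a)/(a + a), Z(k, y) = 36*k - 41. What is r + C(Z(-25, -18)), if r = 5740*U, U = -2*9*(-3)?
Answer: 309961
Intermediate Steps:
U = 54 (U = -18*(-3) = 54)
Z(k, y) = -41 + 36*k
C(a) = 1 (C(a) = (2*a)/((2*a)) = (2*a)*(1/(2*a)) = 1)
r = 309960 (r = 5740*54 = 309960)
r + C(Z(-25, -18)) = 309960 + 1 = 309961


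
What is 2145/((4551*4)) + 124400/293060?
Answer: 48219855/88914404 ≈ 0.54232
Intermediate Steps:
2145/((4551*4)) + 124400/293060 = 2145/18204 + 124400*(1/293060) = 2145*(1/18204) + 6220/14653 = 715/6068 + 6220/14653 = 48219855/88914404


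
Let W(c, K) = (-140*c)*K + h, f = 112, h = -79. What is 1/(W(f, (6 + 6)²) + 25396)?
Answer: -1/2232603 ≈ -4.4791e-7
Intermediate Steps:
W(c, K) = -79 - 140*K*c (W(c, K) = (-140*c)*K - 79 = -140*K*c - 79 = -79 - 140*K*c)
1/(W(f, (6 + 6)²) + 25396) = 1/((-79 - 140*(6 + 6)²*112) + 25396) = 1/((-79 - 140*12²*112) + 25396) = 1/((-79 - 140*144*112) + 25396) = 1/((-79 - 2257920) + 25396) = 1/(-2257999 + 25396) = 1/(-2232603) = -1/2232603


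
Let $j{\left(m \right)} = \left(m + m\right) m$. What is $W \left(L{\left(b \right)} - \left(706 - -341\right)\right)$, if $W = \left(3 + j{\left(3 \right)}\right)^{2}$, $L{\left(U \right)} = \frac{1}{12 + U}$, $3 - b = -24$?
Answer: $- \frac{6002304}{13} \approx -4.6172 \cdot 10^{5}$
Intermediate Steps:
$b = 27$ ($b = 3 - -24 = 3 + 24 = 27$)
$j{\left(m \right)} = 2 m^{2}$ ($j{\left(m \right)} = 2 m m = 2 m^{2}$)
$W = 441$ ($W = \left(3 + 2 \cdot 3^{2}\right)^{2} = \left(3 + 2 \cdot 9\right)^{2} = \left(3 + 18\right)^{2} = 21^{2} = 441$)
$W \left(L{\left(b \right)} - \left(706 - -341\right)\right) = 441 \left(\frac{1}{12 + 27} - \left(706 - -341\right)\right) = 441 \left(\frac{1}{39} - \left(706 + 341\right)\right) = 441 \left(\frac{1}{39} - 1047\right) = 441 \left(- \frac{40832}{39}\right) = - \frac{6002304}{13}$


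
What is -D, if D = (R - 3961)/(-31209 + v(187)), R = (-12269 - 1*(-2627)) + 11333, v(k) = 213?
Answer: -1135/15498 ≈ -0.073235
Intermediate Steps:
R = 1691 (R = (-12269 + 2627) + 11333 = -9642 + 11333 = 1691)
D = 1135/15498 (D = (1691 - 3961)/(-31209 + 213) = -2270/(-30996) = -2270*(-1/30996) = 1135/15498 ≈ 0.073235)
-D = -1*1135/15498 = -1135/15498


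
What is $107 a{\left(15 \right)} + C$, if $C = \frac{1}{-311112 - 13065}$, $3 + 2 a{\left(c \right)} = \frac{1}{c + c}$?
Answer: $- \frac{1029045877}{6483540} \approx -158.72$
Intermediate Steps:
$a{\left(c \right)} = - \frac{3}{2} + \frac{1}{4 c}$ ($a{\left(c \right)} = - \frac{3}{2} + \frac{1}{2 \left(c + c\right)} = - \frac{3}{2} + \frac{1}{2 \cdot 2 c} = - \frac{3}{2} + \frac{\frac{1}{2} \frac{1}{c}}{2} = - \frac{3}{2} + \frac{1}{4 c}$)
$C = - \frac{1}{324177}$ ($C = \frac{1}{-324177} = - \frac{1}{324177} \approx -3.0847 \cdot 10^{-6}$)
$107 a{\left(15 \right)} + C = 107 \frac{1 - 90}{4 \cdot 15} - \frac{1}{324177} = 107 \cdot \frac{1}{4} \cdot \frac{1}{15} \left(1 - 90\right) - \frac{1}{324177} = 107 \cdot \frac{1}{4} \cdot \frac{1}{15} \left(-89\right) - \frac{1}{324177} = 107 \left(- \frac{89}{60}\right) - \frac{1}{324177} = - \frac{9523}{60} - \frac{1}{324177} = - \frac{1029045877}{6483540}$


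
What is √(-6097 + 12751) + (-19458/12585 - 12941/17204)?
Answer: -165872639/72170780 + √6654 ≈ 79.274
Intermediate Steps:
√(-6097 + 12751) + (-19458/12585 - 12941/17204) = √6654 + (-19458*1/12585 - 12941*1/17204) = √6654 + (-6486/4195 - 12941/17204) = √6654 - 165872639/72170780 = -165872639/72170780 + √6654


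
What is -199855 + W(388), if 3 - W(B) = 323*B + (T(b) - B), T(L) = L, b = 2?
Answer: -324790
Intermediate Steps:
W(B) = 1 - 322*B (W(B) = 3 - (323*B + (2 - B)) = 3 - (2 + 322*B) = 3 + (-2 - 322*B) = 1 - 322*B)
-199855 + W(388) = -199855 + (1 - 322*388) = -199855 + (1 - 124936) = -199855 - 124935 = -324790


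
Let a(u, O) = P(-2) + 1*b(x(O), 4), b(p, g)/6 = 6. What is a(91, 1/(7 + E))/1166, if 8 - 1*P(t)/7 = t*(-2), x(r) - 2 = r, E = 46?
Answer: 32/583 ≈ 0.054888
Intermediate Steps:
x(r) = 2 + r
P(t) = 56 + 14*t (P(t) = 56 - 7*t*(-2) = 56 - (-14)*t = 56 + 14*t)
b(p, g) = 36 (b(p, g) = 6*6 = 36)
a(u, O) = 64 (a(u, O) = (56 + 14*(-2)) + 1*36 = (56 - 28) + 36 = 28 + 36 = 64)
a(91, 1/(7 + E))/1166 = 64/1166 = 64*(1/1166) = 32/583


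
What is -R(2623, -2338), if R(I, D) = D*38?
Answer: 88844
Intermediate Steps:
R(I, D) = 38*D
-R(2623, -2338) = -38*(-2338) = -1*(-88844) = 88844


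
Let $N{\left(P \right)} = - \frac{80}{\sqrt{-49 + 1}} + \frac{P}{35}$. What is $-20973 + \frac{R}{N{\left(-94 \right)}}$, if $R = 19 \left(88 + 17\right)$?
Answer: $- \frac{5426206467}{258254} - \frac{12219375 i \sqrt{3}}{129127} \approx -21011.0 - 163.91 i$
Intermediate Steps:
$R = 1995$ ($R = 19 \cdot 105 = 1995$)
$N{\left(P \right)} = \frac{P}{35} + \frac{20 i \sqrt{3}}{3}$ ($N{\left(P \right)} = - \frac{80}{\sqrt{-48}} + P \frac{1}{35} = - \frac{80}{4 i \sqrt{3}} + \frac{P}{35} = - 80 \left(- \frac{i \sqrt{3}}{12}\right) + \frac{P}{35} = \frac{20 i \sqrt{3}}{3} + \frac{P}{35} = \frac{P}{35} + \frac{20 i \sqrt{3}}{3}$)
$-20973 + \frac{R}{N{\left(-94 \right)}} = -20973 + \frac{1995}{\frac{1}{35} \left(-94\right) + \frac{20 i \sqrt{3}}{3}} = -20973 + \frac{1995}{- \frac{94}{35} + \frac{20 i \sqrt{3}}{3}}$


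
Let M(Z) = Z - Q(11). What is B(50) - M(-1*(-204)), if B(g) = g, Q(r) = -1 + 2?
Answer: -153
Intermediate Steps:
Q(r) = 1
M(Z) = -1 + Z (M(Z) = Z - 1*1 = Z - 1 = -1 + Z)
B(50) - M(-1*(-204)) = 50 - (-1 - 1*(-204)) = 50 - (-1 + 204) = 50 - 1*203 = 50 - 203 = -153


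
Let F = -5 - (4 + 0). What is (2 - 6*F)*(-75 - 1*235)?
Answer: -17360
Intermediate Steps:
F = -9 (F = -5 - 1*4 = -5 - 4 = -9)
(2 - 6*F)*(-75 - 1*235) = (2 - 6*(-9))*(-75 - 1*235) = (2 + 54)*(-75 - 235) = 56*(-310) = -17360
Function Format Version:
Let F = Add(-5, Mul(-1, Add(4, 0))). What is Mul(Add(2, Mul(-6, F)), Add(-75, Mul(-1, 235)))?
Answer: -17360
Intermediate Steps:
F = -9 (F = Add(-5, Mul(-1, 4)) = Add(-5, -4) = -9)
Mul(Add(2, Mul(-6, F)), Add(-75, Mul(-1, 235))) = Mul(Add(2, Mul(-6, -9)), Add(-75, Mul(-1, 235))) = Mul(Add(2, 54), Add(-75, -235)) = Mul(56, -310) = -17360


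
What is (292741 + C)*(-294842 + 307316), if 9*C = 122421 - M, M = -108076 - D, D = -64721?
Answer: 3881416770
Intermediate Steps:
M = -43355 (M = -108076 - 1*(-64721) = -108076 + 64721 = -43355)
C = 165776/9 (C = (122421 - 1*(-43355))/9 = (122421 + 43355)/9 = (1/9)*165776 = 165776/9 ≈ 18420.)
(292741 + C)*(-294842 + 307316) = (292741 + 165776/9)*(-294842 + 307316) = (2800445/9)*12474 = 3881416770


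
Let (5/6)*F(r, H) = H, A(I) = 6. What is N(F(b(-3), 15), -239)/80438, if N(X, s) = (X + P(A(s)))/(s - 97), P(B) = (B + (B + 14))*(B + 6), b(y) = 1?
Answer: -55/4504528 ≈ -1.2210e-5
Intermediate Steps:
F(r, H) = 6*H/5
P(B) = (6 + B)*(14 + 2*B) (P(B) = (B + (14 + B))*(6 + B) = (14 + 2*B)*(6 + B) = (6 + B)*(14 + 2*B))
N(X, s) = (312 + X)/(-97 + s) (N(X, s) = (X + (84 + 2*6² + 26*6))/(s - 97) = (X + (84 + 2*36 + 156))/(-97 + s) = (X + (84 + 72 + 156))/(-97 + s) = (X + 312)/(-97 + s) = (312 + X)/(-97 + s))
N(F(b(-3), 15), -239)/80438 = ((312 + (6/5)*15)/(-97 - 239))/80438 = ((312 + 18)/(-336))*(1/80438) = -1/336*330*(1/80438) = -55/56*1/80438 = -55/4504528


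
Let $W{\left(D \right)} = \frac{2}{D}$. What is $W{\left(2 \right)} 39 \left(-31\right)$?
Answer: $-1209$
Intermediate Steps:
$W{\left(2 \right)} 39 \left(-31\right) = \frac{2}{2} \cdot 39 \left(-31\right) = 2 \cdot \frac{1}{2} \cdot 39 \left(-31\right) = 1 \cdot 39 \left(-31\right) = 39 \left(-31\right) = -1209$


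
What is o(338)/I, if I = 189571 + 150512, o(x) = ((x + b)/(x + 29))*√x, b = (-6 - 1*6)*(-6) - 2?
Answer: 1768*√2/41603487 ≈ 6.0099e-5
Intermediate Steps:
b = 70 (b = (-6 - 6)*(-6) - 2 = -12*(-6) - 2 = 72 - 2 = 70)
o(x) = √x*(70 + x)/(29 + x) (o(x) = ((x + 70)/(x + 29))*√x = ((70 + x)/(29 + x))*√x = √x*(70 + x)/(29 + x))
I = 340083
o(338)/I = (√338*(70 + 338)/(29 + 338))/340083 = ((13*√2)*408/367)*(1/340083) = ((13*√2)*(1/367)*408)*(1/340083) = (5304*√2/367)*(1/340083) = 1768*√2/41603487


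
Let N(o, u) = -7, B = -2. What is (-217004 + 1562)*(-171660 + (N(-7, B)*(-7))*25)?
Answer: 36718857270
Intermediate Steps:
(-217004 + 1562)*(-171660 + (N(-7, B)*(-7))*25) = (-217004 + 1562)*(-171660 - 7*(-7)*25) = -215442*(-171660 + 49*25) = -215442*(-171660 + 1225) = -215442*(-170435) = 36718857270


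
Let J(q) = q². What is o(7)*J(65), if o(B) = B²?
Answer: 207025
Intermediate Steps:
o(7)*J(65) = 7²*65² = 49*4225 = 207025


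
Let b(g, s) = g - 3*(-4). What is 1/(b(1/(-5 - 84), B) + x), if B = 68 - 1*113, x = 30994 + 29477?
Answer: 89/5382986 ≈ 1.6534e-5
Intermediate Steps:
x = 60471
B = -45 (B = 68 - 113 = -45)
b(g, s) = 12 + g (b(g, s) = g + 12 = 12 + g)
1/(b(1/(-5 - 84), B) + x) = 1/((12 + 1/(-5 - 84)) + 60471) = 1/((12 + 1/(-89)) + 60471) = 1/((12 - 1/89) + 60471) = 1/(1067/89 + 60471) = 1/(5382986/89) = 89/5382986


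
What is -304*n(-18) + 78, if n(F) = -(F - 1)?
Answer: -5698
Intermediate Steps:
n(F) = 1 - F (n(F) = -(-1 + F) = 1 - F)
-304*n(-18) + 78 = -304*(1 - 1*(-18)) + 78 = -304*(1 + 18) + 78 = -304*19 + 78 = -5776 + 78 = -5698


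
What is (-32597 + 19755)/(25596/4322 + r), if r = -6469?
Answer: 27751562/13966711 ≈ 1.9870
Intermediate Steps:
(-32597 + 19755)/(25596/4322 + r) = (-32597 + 19755)/(25596/4322 - 6469) = -12842/(25596*(1/4322) - 6469) = -12842/(12798/2161 - 6469) = -12842/(-13966711/2161) = -12842*(-2161/13966711) = 27751562/13966711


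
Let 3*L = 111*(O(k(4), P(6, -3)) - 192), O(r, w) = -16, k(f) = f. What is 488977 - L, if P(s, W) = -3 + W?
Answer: 496673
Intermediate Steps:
L = -7696 (L = (111*(-16 - 192))/3 = (111*(-208))/3 = (⅓)*(-23088) = -7696)
488977 - L = 488977 - 1*(-7696) = 488977 + 7696 = 496673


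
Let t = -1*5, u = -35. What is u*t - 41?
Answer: 134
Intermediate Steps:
t = -5
u*t - 41 = -35*(-5) - 41 = 175 - 41 = 134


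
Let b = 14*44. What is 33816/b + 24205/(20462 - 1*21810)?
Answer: 3834211/103796 ≈ 36.940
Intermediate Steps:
b = 616
33816/b + 24205/(20462 - 1*21810) = 33816/616 + 24205/(20462 - 1*21810) = 33816*(1/616) + 24205/(20462 - 21810) = 4227/77 + 24205/(-1348) = 4227/77 + 24205*(-1/1348) = 4227/77 - 24205/1348 = 3834211/103796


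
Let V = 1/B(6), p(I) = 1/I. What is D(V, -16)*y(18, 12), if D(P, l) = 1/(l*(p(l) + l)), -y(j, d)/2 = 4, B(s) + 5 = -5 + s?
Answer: -8/257 ≈ -0.031128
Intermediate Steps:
B(s) = -10 + s (B(s) = -5 + (-5 + s) = -10 + s)
y(j, d) = -8 (y(j, d) = -2*4 = -8)
V = -¼ (V = 1/(-10 + 6) = 1/(-4) = -¼ ≈ -0.25000)
D(P, l) = 1/(l*(l + 1/l)) (D(P, l) = 1/(l*(1/l + l)) = 1/(l*(l + 1/l)))
D(V, -16)*y(18, 12) = -8/(1 + (-16)²) = -8/(1 + 256) = -8/257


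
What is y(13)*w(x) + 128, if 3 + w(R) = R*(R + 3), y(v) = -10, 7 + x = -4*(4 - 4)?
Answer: -122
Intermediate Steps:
x = -7 (x = -7 - 4*(4 - 4) = -7 - 4*0 = -7 + 0 = -7)
w(R) = -3 + R*(3 + R) (w(R) = -3 + R*(R + 3) = -3 + R*(3 + R))
y(13)*w(x) + 128 = -10*(-3 + (-7)² + 3*(-7)) + 128 = -10*(-3 + 49 - 21) + 128 = -10*25 + 128 = -250 + 128 = -122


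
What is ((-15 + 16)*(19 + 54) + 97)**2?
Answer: 28900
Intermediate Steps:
((-15 + 16)*(19 + 54) + 97)**2 = (1*73 + 97)**2 = (73 + 97)**2 = 170**2 = 28900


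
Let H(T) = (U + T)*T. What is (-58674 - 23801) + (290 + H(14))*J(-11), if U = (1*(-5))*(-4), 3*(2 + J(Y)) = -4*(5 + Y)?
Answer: -77879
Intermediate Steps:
J(Y) = -26/3 - 4*Y/3 (J(Y) = -2 + (-4*(5 + Y))/3 = -2 + (-20 - 4*Y)/3 = -2 + (-20/3 - 4*Y/3) = -26/3 - 4*Y/3)
U = 20 (U = -5*(-4) = 20)
H(T) = T*(20 + T) (H(T) = (20 + T)*T = T*(20 + T))
(-58674 - 23801) + (290 + H(14))*J(-11) = (-58674 - 23801) + (290 + 14*(20 + 14))*(-26/3 - 4/3*(-11)) = -82475 + (290 + 14*34)*(-26/3 + 44/3) = -82475 + (290 + 476)*6 = -82475 + 766*6 = -82475 + 4596 = -77879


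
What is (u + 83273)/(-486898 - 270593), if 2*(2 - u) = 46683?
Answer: -119867/1514982 ≈ -0.079121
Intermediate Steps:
u = -46679/2 (u = 2 - ½*46683 = 2 - 46683/2 = -46679/2 ≈ -23340.)
(u + 83273)/(-486898 - 270593) = (-46679/2 + 83273)/(-486898 - 270593) = (119867/2)/(-757491) = (119867/2)*(-1/757491) = -119867/1514982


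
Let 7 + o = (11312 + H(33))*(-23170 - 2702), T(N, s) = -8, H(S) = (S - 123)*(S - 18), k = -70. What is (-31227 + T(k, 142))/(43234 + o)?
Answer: 31235/257693637 ≈ 0.00012121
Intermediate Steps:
H(S) = (-123 + S)*(-18 + S)
o = -257736871 (o = -7 + (11312 + (2214 + 33² - 141*33))*(-23170 - 2702) = -7 + (11312 + (2214 + 1089 - 4653))*(-25872) = -7 + (11312 - 1350)*(-25872) = -7 + 9962*(-25872) = -7 - 257736864 = -257736871)
(-31227 + T(k, 142))/(43234 + o) = (-31227 - 8)/(43234 - 257736871) = -31235/(-257693637) = -31235*(-1/257693637) = 31235/257693637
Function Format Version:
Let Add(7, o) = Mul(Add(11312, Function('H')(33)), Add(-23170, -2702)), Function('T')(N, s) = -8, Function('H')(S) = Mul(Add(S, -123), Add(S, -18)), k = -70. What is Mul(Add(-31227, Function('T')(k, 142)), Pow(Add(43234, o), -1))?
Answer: Rational(31235, 257693637) ≈ 0.00012121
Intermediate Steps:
Function('H')(S) = Mul(Add(-123, S), Add(-18, S))
o = -257736871 (o = Add(-7, Mul(Add(11312, Add(2214, Pow(33, 2), Mul(-141, 33))), Add(-23170, -2702))) = Add(-7, Mul(Add(11312, Add(2214, 1089, -4653)), -25872)) = Add(-7, Mul(Add(11312, -1350), -25872)) = Add(-7, Mul(9962, -25872)) = Add(-7, -257736864) = -257736871)
Mul(Add(-31227, Function('T')(k, 142)), Pow(Add(43234, o), -1)) = Mul(Add(-31227, -8), Pow(Add(43234, -257736871), -1)) = Mul(-31235, Pow(-257693637, -1)) = Mul(-31235, Rational(-1, 257693637)) = Rational(31235, 257693637)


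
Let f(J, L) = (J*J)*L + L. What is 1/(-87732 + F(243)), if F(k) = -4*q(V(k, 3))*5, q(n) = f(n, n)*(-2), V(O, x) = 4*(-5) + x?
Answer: -1/284932 ≈ -3.5096e-6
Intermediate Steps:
f(J, L) = L + L*J² (f(J, L) = J²*L + L = L*J² + L = L + L*J²)
V(O, x) = -20 + x
q(n) = -2*n*(1 + n²) (q(n) = (n*(1 + n²))*(-2) = -2*n*(1 + n²))
F(k) = -197200 (F(k) = -(-8)*(-20 + 3)*(1 + (-20 + 3)²)*5 = -(-8)*(-17)*(1 + (-17)²)*5 = -(-8)*(-17)*(1 + 289)*5 = -(-8)*(-17)*290*5 = -4*9860*5 = -39440*5 = -197200)
1/(-87732 + F(243)) = 1/(-87732 - 197200) = 1/(-284932) = -1/284932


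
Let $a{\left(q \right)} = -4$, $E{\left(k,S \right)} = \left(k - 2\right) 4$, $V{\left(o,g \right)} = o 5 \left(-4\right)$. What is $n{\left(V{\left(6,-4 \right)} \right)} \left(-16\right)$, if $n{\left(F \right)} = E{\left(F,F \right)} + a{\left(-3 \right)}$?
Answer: $7872$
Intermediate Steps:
$V{\left(o,g \right)} = - 20 o$ ($V{\left(o,g \right)} = 5 o \left(-4\right) = - 20 o$)
$E{\left(k,S \right)} = -8 + 4 k$ ($E{\left(k,S \right)} = \left(-2 + k\right) 4 = -8 + 4 k$)
$n{\left(F \right)} = -12 + 4 F$ ($n{\left(F \right)} = \left(-8 + 4 F\right) - 4 = -12 + 4 F$)
$n{\left(V{\left(6,-4 \right)} \right)} \left(-16\right) = \left(-12 + 4 \left(\left(-20\right) 6\right)\right) \left(-16\right) = \left(-12 + 4 \left(-120\right)\right) \left(-16\right) = \left(-12 - 480\right) \left(-16\right) = \left(-492\right) \left(-16\right) = 7872$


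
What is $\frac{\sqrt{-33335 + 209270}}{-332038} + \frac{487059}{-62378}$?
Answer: $- \frac{487059}{62378} - \frac{\sqrt{175935}}{332038} \approx -7.8094$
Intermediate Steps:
$\frac{\sqrt{-33335 + 209270}}{-332038} + \frac{487059}{-62378} = \sqrt{175935} \left(- \frac{1}{332038}\right) + 487059 \left(- \frac{1}{62378}\right) = - \frac{\sqrt{175935}}{332038} - \frac{487059}{62378} = - \frac{487059}{62378} - \frac{\sqrt{175935}}{332038}$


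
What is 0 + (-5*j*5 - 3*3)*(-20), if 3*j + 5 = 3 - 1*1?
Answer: -320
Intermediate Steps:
j = -1 (j = -5/3 + (3 - 1*1)/3 = -5/3 + (3 - 1)/3 = -5/3 + (⅓)*2 = -5/3 + ⅔ = -1)
0 + (-5*j*5 - 3*3)*(-20) = 0 + (-5*(-1)*5 - 3*3)*(-20) = 0 + (5*5 - 9)*(-20) = 0 + (25 - 9)*(-20) = 0 + 16*(-20) = 0 - 320 = -320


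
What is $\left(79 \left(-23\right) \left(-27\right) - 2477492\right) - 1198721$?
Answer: $-3627154$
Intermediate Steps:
$\left(79 \left(-23\right) \left(-27\right) - 2477492\right) - 1198721 = \left(\left(-1817\right) \left(-27\right) - 2477492\right) - 1198721 = \left(49059 - 2477492\right) - 1198721 = -2428433 - 1198721 = -3627154$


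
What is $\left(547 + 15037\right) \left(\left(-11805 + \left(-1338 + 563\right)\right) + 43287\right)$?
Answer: $478537888$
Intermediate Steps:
$\left(547 + 15037\right) \left(\left(-11805 + \left(-1338 + 563\right)\right) + 43287\right) = 15584 \left(\left(-11805 - 775\right) + 43287\right) = 15584 \left(-12580 + 43287\right) = 15584 \cdot 30707 = 478537888$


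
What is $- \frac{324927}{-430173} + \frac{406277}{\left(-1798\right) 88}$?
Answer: $- \frac{13706460697}{7562632528} \approx -1.8124$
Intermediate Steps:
$- \frac{324927}{-430173} + \frac{406277}{\left(-1798\right) 88} = \left(-324927\right) \left(- \frac{1}{430173}\right) + \frac{406277}{-158224} = \frac{36103}{47797} + 406277 \left(- \frac{1}{158224}\right) = \frac{36103}{47797} - \frac{406277}{158224} = - \frac{13706460697}{7562632528}$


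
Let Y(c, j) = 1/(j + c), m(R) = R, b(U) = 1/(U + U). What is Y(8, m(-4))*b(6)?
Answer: 1/48 ≈ 0.020833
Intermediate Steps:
b(U) = 1/(2*U)
Y(c, j) = 1/(c + j)
Y(8, m(-4))*b(6) = ((½)/6)/(8 - 4) = ((½)*(⅙))/4 = (¼)*(1/12) = 1/48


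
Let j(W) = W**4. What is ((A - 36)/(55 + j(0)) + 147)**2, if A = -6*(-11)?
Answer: 2634129/121 ≈ 21770.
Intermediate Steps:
A = 66
((A - 36)/(55 + j(0)) + 147)**2 = ((66 - 36)/(55 + 0**4) + 147)**2 = (30/(55 + 0) + 147)**2 = (30/55 + 147)**2 = (30*(1/55) + 147)**2 = (6/11 + 147)**2 = (1623/11)**2 = 2634129/121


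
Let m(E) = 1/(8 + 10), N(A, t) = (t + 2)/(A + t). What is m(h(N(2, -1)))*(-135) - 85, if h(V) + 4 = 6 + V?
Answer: -185/2 ≈ -92.500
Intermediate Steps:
N(A, t) = (2 + t)/(A + t)
h(V) = 2 + V (h(V) = -4 + (6 + V) = 2 + V)
m(E) = 1/18
m(h(N(2, -1)))*(-135) - 85 = (1/18)*(-135) - 85 = -15/2 - 85 = -185/2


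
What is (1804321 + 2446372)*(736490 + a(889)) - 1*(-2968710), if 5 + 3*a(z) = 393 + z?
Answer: 9397215703801/3 ≈ 3.1324e+12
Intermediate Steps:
a(z) = 388/3 + z/3 (a(z) = -5/3 + (393 + z)/3 = -5/3 + (131 + z/3) = 388/3 + z/3)
(1804321 + 2446372)*(736490 + a(889)) - 1*(-2968710) = (1804321 + 2446372)*(736490 + (388/3 + (⅓)*889)) - 1*(-2968710) = 4250693*(736490 + (388/3 + 889/3)) + 2968710 = 4250693*(736490 + 1277/3) + 2968710 = 4250693*(2210747/3) + 2968710 = 9397206797671/3 + 2968710 = 9397215703801/3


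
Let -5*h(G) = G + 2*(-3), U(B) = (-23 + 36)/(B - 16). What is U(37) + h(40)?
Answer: -649/105 ≈ -6.1810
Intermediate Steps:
U(B) = 13/(-16 + B)
h(G) = 6/5 - G/5 (h(G) = -(G + 2*(-3))/5 = -(G - 6)/5 = -(-6 + G)/5 = 6/5 - G/5)
U(37) + h(40) = 13/(-16 + 37) + (6/5 - 1/5*40) = 13/21 + (6/5 - 8) = 13*(1/21) - 34/5 = 13/21 - 34/5 = -649/105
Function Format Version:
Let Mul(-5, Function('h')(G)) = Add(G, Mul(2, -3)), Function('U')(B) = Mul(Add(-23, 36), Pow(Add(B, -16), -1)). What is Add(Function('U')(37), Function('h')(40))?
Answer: Rational(-649, 105) ≈ -6.1810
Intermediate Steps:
Function('U')(B) = Mul(13, Pow(Add(-16, B), -1))
Function('h')(G) = Add(Rational(6, 5), Mul(Rational(-1, 5), G)) (Function('h')(G) = Mul(Rational(-1, 5), Add(G, Mul(2, -3))) = Mul(Rational(-1, 5), Add(G, -6)) = Mul(Rational(-1, 5), Add(-6, G)) = Add(Rational(6, 5), Mul(Rational(-1, 5), G)))
Add(Function('U')(37), Function('h')(40)) = Add(Mul(13, Pow(Add(-16, 37), -1)), Add(Rational(6, 5), Mul(Rational(-1, 5), 40))) = Add(Mul(13, Pow(21, -1)), Add(Rational(6, 5), -8)) = Add(Mul(13, Rational(1, 21)), Rational(-34, 5)) = Add(Rational(13, 21), Rational(-34, 5)) = Rational(-649, 105)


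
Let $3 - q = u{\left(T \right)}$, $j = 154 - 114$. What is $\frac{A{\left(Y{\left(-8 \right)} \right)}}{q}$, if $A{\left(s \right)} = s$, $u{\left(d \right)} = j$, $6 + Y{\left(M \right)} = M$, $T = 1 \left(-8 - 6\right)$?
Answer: $\frac{14}{37} \approx 0.37838$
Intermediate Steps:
$T = -14$ ($T = 1 \left(-14\right) = -14$)
$Y{\left(M \right)} = -6 + M$
$j = 40$ ($j = 154 - 114 = 40$)
$u{\left(d \right)} = 40$
$q = -37$ ($q = 3 - 40 = -37$)
$\frac{A{\left(Y{\left(-8 \right)} \right)}}{q} = \frac{-6 - 8}{-37} = \left(-14\right) \left(- \frac{1}{37}\right) = \frac{14}{37}$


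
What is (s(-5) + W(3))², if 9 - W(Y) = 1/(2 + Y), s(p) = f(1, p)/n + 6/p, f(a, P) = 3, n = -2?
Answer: 3721/100 ≈ 37.210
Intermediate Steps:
s(p) = -3/2 + 6/p (s(p) = 3/(-2) + 6/p = 3*(-½) + 6/p = -3/2 + 6/p)
W(Y) = 9 - 1/(2 + Y)
(s(-5) + W(3))² = ((-3/2 + 6/(-5)) + (17 + 9*3)/(2 + 3))² = ((-3/2 + 6*(-⅕)) + (17 + 27)/5)² = ((-3/2 - 6/5) + (⅕)*44)² = (-27/10 + 44/5)² = (61/10)² = 3721/100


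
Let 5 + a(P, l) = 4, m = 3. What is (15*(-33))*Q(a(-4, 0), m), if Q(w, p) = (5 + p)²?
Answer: -31680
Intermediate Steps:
a(P, l) = -1 (a(P, l) = -5 + 4 = -1)
(15*(-33))*Q(a(-4, 0), m) = (15*(-33))*(5 + 3)² = -495*8² = -495*64 = -31680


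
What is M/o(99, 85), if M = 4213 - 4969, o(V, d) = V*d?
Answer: -84/935 ≈ -0.089840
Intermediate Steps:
M = -756
M/o(99, 85) = -756/(99*85) = -756/8415 = -756*1/8415 = -84/935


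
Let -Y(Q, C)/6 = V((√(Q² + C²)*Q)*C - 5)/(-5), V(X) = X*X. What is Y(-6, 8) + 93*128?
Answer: 294174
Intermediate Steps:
V(X) = X²
Y(Q, C) = 6*(-5 + C*Q*√(C² + Q²))²/5 (Y(Q, C) = -6*((√(Q² + C²)*Q)*C - 5)²/(-5) = -6*((√(C² + Q²)*Q)*C - 5)²*(-1)/5 = -6*((Q*√(C² + Q²))*C - 5)²*(-1)/5 = -6*(C*Q*√(C² + Q²) - 5)²*(-1)/5 = -6*(-5 + C*Q*√(C² + Q²))²*(-1)/5 = -(-6)*(-5 + C*Q*√(C² + Q²))²/5 = 6*(-5 + C*Q*√(C² + Q²))²/5)
Y(-6, 8) + 93*128 = 6*(-5 + 8*(-6)*√(8² + (-6)²))²/5 + 93*128 = 6*(-5 + 8*(-6)*√(64 + 36))²/5 + 11904 = 6*(-5 + 8*(-6)*√100)²/5 + 11904 = 6*(-5 + 8*(-6)*10)²/5 + 11904 = 6*(-5 - 480)²/5 + 11904 = (6/5)*(-485)² + 11904 = (6/5)*235225 + 11904 = 282270 + 11904 = 294174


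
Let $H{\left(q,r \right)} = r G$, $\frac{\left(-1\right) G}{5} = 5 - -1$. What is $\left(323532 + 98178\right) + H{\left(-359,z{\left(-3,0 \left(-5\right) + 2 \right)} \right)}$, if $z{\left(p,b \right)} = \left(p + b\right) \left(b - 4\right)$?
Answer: $421650$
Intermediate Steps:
$G = -30$ ($G = - 5 \left(5 - -1\right) = - 5 \left(5 + 1\right) = \left(-5\right) 6 = -30$)
$z{\left(p,b \right)} = \left(-4 + b\right) \left(b + p\right)$ ($z{\left(p,b \right)} = \left(b + p\right) \left(-4 + b\right) = \left(-4 + b\right) \left(b + p\right)$)
$H{\left(q,r \right)} = - 30 r$ ($H{\left(q,r \right)} = r \left(-30\right) = - 30 r$)
$\left(323532 + 98178\right) + H{\left(-359,z{\left(-3,0 \left(-5\right) + 2 \right)} \right)} = \left(323532 + 98178\right) - 30 \left(\left(0 \left(-5\right) + 2\right)^{2} - 4 \left(0 \left(-5\right) + 2\right) - -12 + \left(0 \left(-5\right) + 2\right) \left(-3\right)\right) = 421710 - 30 \left(\left(0 + 2\right)^{2} - 4 \left(0 + 2\right) + 12 + \left(0 + 2\right) \left(-3\right)\right) = 421710 - 30 \left(2^{2} - 8 + 12 + 2 \left(-3\right)\right) = 421710 - 30 \left(4 - 8 + 12 - 6\right) = 421710 - 60 = 421650$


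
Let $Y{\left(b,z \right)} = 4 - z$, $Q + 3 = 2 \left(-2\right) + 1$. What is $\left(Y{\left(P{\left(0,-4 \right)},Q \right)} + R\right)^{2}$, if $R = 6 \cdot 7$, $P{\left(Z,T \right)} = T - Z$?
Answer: $2704$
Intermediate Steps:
$Q = -6$ ($Q = -3 + \left(2 \left(-2\right) + 1\right) = -3 + \left(-4 + 1\right) = -3 - 3 = -6$)
$R = 42$
$\left(Y{\left(P{\left(0,-4 \right)},Q \right)} + R\right)^{2} = \left(\left(4 - -6\right) + 42\right)^{2} = \left(\left(4 + 6\right) + 42\right)^{2} = \left(10 + 42\right)^{2} = 52^{2} = 2704$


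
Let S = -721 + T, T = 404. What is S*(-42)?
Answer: 13314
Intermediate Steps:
S = -317 (S = -721 + 404 = -317)
S*(-42) = -317*(-42) = 13314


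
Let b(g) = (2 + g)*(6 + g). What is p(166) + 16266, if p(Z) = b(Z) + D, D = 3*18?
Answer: 45216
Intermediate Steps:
D = 54
p(Z) = 66 + Z² + 8*Z (p(Z) = (12 + Z² + 8*Z) + 54 = 66 + Z² + 8*Z)
p(166) + 16266 = (66 + 166² + 8*166) + 16266 = (66 + 27556 + 1328) + 16266 = 28950 + 16266 = 45216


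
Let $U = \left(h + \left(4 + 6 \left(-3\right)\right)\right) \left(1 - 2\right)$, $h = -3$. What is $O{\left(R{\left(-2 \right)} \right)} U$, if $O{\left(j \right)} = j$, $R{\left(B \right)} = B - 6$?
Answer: $-136$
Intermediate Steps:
$R{\left(B \right)} = -6 + B$
$U = 17$ ($U = \left(-3 + \left(4 + 6 \left(-3\right)\right)\right) \left(1 - 2\right) = \left(-3 + \left(4 - 18\right)\right) \left(-1\right) = \left(-3 - 14\right) \left(-1\right) = \left(-17\right) \left(-1\right) = 17$)
$O{\left(R{\left(-2 \right)} \right)} U = \left(-6 - 2\right) 17 = \left(-8\right) 17 = -136$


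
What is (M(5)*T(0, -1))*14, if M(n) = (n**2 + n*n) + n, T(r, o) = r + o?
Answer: -770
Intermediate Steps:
T(r, o) = o + r
M(n) = n + 2*n**2 (M(n) = (n**2 + n**2) + n = 2*n**2 + n = n + 2*n**2)
(M(5)*T(0, -1))*14 = ((5*(1 + 2*5))*(-1 + 0))*14 = ((5*(1 + 10))*(-1))*14 = ((5*11)*(-1))*14 = (55*(-1))*14 = -55*14 = -770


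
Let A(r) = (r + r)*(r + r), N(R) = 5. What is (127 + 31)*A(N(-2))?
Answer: 15800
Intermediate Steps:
A(r) = 4*r² (A(r) = (2*r)*(2*r) = 4*r²)
(127 + 31)*A(N(-2)) = (127 + 31)*(4*5²) = 158*(4*25) = 158*100 = 15800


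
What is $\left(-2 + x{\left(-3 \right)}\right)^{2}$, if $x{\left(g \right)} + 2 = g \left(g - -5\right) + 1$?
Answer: $81$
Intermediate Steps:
$x{\left(g \right)} = -1 + g \left(5 + g\right)$ ($x{\left(g \right)} = -2 + \left(g \left(g - -5\right) + 1\right) = -2 + \left(g \left(g + 5\right) + 1\right) = -2 + \left(g \left(5 + g\right) + 1\right) = -2 + \left(1 + g \left(5 + g\right)\right) = -1 + g \left(5 + g\right)$)
$\left(-2 + x{\left(-3 \right)}\right)^{2} = \left(-2 + \left(-1 + \left(-3\right)^{2} + 5 \left(-3\right)\right)\right)^{2} = \left(-2 - 7\right)^{2} = \left(-9\right)^{2} = 81$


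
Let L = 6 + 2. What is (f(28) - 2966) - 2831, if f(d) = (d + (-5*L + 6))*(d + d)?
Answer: -6133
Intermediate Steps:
L = 8
f(d) = 2*d*(-34 + d) (f(d) = (d + (-5*8 + 6))*(d + d) = (d + (-40 + 6))*(2*d) = (d - 34)*(2*d) = (-34 + d)*(2*d) = 2*d*(-34 + d))
(f(28) - 2966) - 2831 = (2*28*(-34 + 28) - 2966) - 2831 = (2*28*(-6) - 2966) - 2831 = (-336 - 2966) - 2831 = -3302 - 2831 = -6133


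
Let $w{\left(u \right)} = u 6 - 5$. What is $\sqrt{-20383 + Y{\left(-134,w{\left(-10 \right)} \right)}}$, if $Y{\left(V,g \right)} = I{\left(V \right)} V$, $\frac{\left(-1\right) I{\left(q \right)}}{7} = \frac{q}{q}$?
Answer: $i \sqrt{19445} \approx 139.45 i$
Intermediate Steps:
$w{\left(u \right)} = -5 + 6 u$ ($w{\left(u \right)} = 6 u - 5 = -5 + 6 u$)
$I{\left(q \right)} = -7$ ($I{\left(q \right)} = - 7 \frac{q}{q} = \left(-7\right) 1 = -7$)
$Y{\left(V,g \right)} = - 7 V$
$\sqrt{-20383 + Y{\left(-134,w{\left(-10 \right)} \right)}} = \sqrt{-20383 - -938} = \sqrt{-20383 + 938} = \sqrt{-19445} = i \sqrt{19445}$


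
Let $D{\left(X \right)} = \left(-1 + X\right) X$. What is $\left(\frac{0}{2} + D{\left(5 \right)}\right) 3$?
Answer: $60$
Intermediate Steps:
$D{\left(X \right)} = X \left(-1 + X\right)$
$\left(\frac{0}{2} + D{\left(5 \right)}\right) 3 = \left(\frac{0}{2} + 5 \left(-1 + 5\right)\right) 3 = \left(0 \cdot \frac{1}{2} + 5 \cdot 4\right) 3 = \left(0 + 20\right) 3 = 20 \cdot 3 = 60$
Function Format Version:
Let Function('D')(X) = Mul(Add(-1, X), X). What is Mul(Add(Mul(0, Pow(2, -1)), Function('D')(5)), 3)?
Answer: 60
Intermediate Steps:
Function('D')(X) = Mul(X, Add(-1, X))
Mul(Add(Mul(0, Pow(2, -1)), Function('D')(5)), 3) = Mul(Add(Mul(0, Pow(2, -1)), Mul(5, Add(-1, 5))), 3) = Mul(Add(Mul(0, Rational(1, 2)), Mul(5, 4)), 3) = Mul(Add(0, 20), 3) = Mul(20, 3) = 60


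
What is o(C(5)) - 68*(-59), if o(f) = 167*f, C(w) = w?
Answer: 4847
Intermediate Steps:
o(C(5)) - 68*(-59) = 167*5 - 68*(-59) = 835 - 1*(-4012) = 835 + 4012 = 4847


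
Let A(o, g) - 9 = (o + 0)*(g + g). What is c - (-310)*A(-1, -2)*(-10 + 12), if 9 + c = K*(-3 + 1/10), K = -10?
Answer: 8080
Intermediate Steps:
A(o, g) = 9 + 2*g*o (A(o, g) = 9 + (o + 0)*(g + g) = 9 + o*(2*g) = 9 + 2*g*o)
c = 20 (c = -9 - 10*(-3 + 1/10) = -9 - 10*(-29/10) = -9 + 29 = 20)
c - (-310)*A(-1, -2)*(-10 + 12) = 20 - (-310)*(9 + 2*(-2)*(-1))*(-10 + 12) = 20 - (-310)*(9 + 4)*2 = 20 - (-310)*13*2 = 20 - (-310)*26 = 20 - 310*(-26) = 20 + 8060 = 8080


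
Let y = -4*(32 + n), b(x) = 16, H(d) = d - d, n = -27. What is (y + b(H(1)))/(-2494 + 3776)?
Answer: -2/641 ≈ -0.0031201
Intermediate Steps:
H(d) = 0
y = -20 (y = -4*(32 - 27) = -4*5 = -20)
(y + b(H(1)))/(-2494 + 3776) = (-20 + 16)/(-2494 + 3776) = -4/1282 = -4*1/1282 = -2/641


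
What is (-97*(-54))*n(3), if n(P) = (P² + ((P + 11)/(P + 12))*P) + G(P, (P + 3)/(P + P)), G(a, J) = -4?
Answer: 204282/5 ≈ 40856.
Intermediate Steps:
n(P) = -4 + P² + P*(11 + P)/(12 + P) (n(P) = (P² + ((P + 11)/(P + 12))*P) - 4 = (P² + ((11 + P)/(12 + P))*P) - 4 = (P² + P*(11 + P)/(12 + P)) - 4 = -4 + P² + P*(11 + P)/(12 + P))
(-97*(-54))*n(3) = (-97*(-54))*((-48 + 3³ + 7*3 + 13*3²)/(12 + 3)) = 5238*((-48 + 27 + 21 + 13*9)/15) = 5238*((-48 + 27 + 21 + 117)/15) = 5238*((1/15)*117) = 5238*(39/5) = 204282/5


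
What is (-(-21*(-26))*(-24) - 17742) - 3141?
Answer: -7779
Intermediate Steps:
(-(-21*(-26))*(-24) - 17742) - 3141 = (-546*(-24) - 17742) - 3141 = (-1*(-13104) - 17742) - 3141 = (13104 - 17742) - 3141 = -4638 - 3141 = -7779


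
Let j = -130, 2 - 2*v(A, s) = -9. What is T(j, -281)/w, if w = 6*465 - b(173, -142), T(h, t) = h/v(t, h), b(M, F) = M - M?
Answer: -26/3069 ≈ -0.0084718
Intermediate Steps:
v(A, s) = 11/2 (v(A, s) = 1 - ½*(-9) = 1 + 9/2 = 11/2)
b(M, F) = 0
T(h, t) = 2*h/11 (T(h, t) = h/(11/2) = h*(2/11) = 2*h/11)
w = 2790 (w = 6*465 - 1*0 = 2790 + 0 = 2790)
T(j, -281)/w = ((2/11)*(-130))/2790 = -260/11*1/2790 = -26/3069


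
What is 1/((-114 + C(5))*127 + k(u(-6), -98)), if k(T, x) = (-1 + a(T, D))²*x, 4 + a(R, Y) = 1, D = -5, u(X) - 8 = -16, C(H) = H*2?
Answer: -1/14776 ≈ -6.7677e-5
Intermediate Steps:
C(H) = 2*H
u(X) = -8 (u(X) = 8 - 16 = -8)
a(R, Y) = -3 (a(R, Y) = -4 + 1 = -3)
k(T, x) = 16*x (k(T, x) = (-1 - 3)²*x = (-4)²*x = 16*x)
1/((-114 + C(5))*127 + k(u(-6), -98)) = 1/((-114 + 2*5)*127 + 16*(-98)) = 1/((-114 + 10)*127 - 1568) = 1/(-104*127 - 1568) = 1/(-13208 - 1568) = 1/(-14776) = -1/14776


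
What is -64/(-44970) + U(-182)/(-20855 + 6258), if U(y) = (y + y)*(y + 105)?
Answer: -57249316/29837595 ≈ -1.9187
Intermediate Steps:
U(y) = 2*y*(105 + y) (U(y) = (2*y)*(105 + y) = 2*y*(105 + y))
-64/(-44970) + U(-182)/(-20855 + 6258) = -64/(-44970) + (2*(-182)*(105 - 182))/(-20855 + 6258) = -64*(-1/44970) + (2*(-182)*(-77))/(-14597) = 32/22485 + 28028*(-1/14597) = 32/22485 - 2548/1327 = -57249316/29837595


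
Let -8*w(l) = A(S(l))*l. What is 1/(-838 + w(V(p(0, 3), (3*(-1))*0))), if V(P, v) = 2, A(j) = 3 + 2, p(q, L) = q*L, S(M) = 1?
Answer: -4/3357 ≈ -0.0011915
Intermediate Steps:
p(q, L) = L*q
A(j) = 5
w(l) = -5*l/8
1/(-838 + w(V(p(0, 3), (3*(-1))*0))) = 1/(-838 - 5/8*2) = 1/(-838 - 5/4) = 1/(-3357/4) = -4/3357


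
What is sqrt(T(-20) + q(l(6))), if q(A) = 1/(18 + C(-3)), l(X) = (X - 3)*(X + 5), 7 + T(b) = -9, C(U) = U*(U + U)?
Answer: 5*I*sqrt(23)/6 ≈ 3.9965*I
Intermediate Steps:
C(U) = 2*U**2 (C(U) = U*(2*U) = 2*U**2)
T(b) = -16 (T(b) = -7 - 9 = -16)
l(X) = (-3 + X)*(5 + X)
q(A) = 1/36 (q(A) = 1/(18 + 2*(-3)**2) = 1/(18 + 2*9) = 1/(18 + 18) = 1/36)
sqrt(T(-20) + q(l(6))) = sqrt(-16 + 1/36) = sqrt(-575/36) = 5*I*sqrt(23)/6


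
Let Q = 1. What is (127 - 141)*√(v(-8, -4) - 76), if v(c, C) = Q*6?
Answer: -14*I*√70 ≈ -117.13*I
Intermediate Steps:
v(c, C) = 6 (v(c, C) = 1*6 = 6)
(127 - 141)*√(v(-8, -4) - 76) = (127 - 141)*√(6 - 76) = -14*I*√70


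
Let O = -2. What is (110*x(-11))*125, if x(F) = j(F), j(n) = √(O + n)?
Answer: 13750*I*√13 ≈ 49576.0*I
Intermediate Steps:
j(n) = √(-2 + n)
x(F) = √(-2 + F)
(110*x(-11))*125 = (110*√(-2 - 11))*125 = (110*√(-13))*125 = (110*(I*√13))*125 = (110*I*√13)*125 = 13750*I*√13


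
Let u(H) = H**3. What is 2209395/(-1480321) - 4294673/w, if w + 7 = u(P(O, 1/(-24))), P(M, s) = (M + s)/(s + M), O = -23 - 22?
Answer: 6357481373663/8881926 ≈ 7.1578e+5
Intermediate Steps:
O = -45
P(M, s) = 1 (P(M, s) = (M + s)/(M + s) = 1)
w = -6 (w = -7 + 1**3 = -7 + 1 = -6)
2209395/(-1480321) - 4294673/w = 2209395/(-1480321) - 4294673/(-6) = 2209395*(-1/1480321) - 4294673*(-1/6) = -2209395/1480321 + 4294673/6 = 6357481373663/8881926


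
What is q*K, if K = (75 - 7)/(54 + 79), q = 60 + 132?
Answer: 13056/133 ≈ 98.165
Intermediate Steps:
q = 192
K = 68/133 ≈ 0.51128
q*K = 192*(68/133) = 13056/133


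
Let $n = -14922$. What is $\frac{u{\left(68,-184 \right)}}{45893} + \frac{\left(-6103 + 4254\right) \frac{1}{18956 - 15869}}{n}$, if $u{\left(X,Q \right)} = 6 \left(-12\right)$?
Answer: $- \frac{3231767251}{2114024973102} \approx -0.0015287$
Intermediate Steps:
$u{\left(X,Q \right)} = -72$
$\frac{u{\left(68,-184 \right)}}{45893} + \frac{\left(-6103 + 4254\right) \frac{1}{18956 - 15869}}{n} = - \frac{72}{45893} + \frac{\left(-6103 + 4254\right) \frac{1}{18956 - 15869}}{-14922} = \left(-72\right) \frac{1}{45893} + - \frac{1849}{3087} \left(- \frac{1}{14922}\right) = - \frac{72}{45893} + \left(-1849\right) \frac{1}{3087} \left(- \frac{1}{14922}\right) = - \frac{72}{45893} - - \frac{1849}{46064214} = - \frac{72}{45893} + \frac{1849}{46064214} = - \frac{3231767251}{2114024973102}$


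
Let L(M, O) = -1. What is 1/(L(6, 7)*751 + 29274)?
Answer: 1/28523 ≈ 3.5059e-5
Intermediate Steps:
1/(L(6, 7)*751 + 29274) = 1/(-1*751 + 29274) = 1/(-751 + 29274) = 1/28523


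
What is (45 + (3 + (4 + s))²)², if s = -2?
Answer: 4900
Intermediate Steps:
(45 + (3 + (4 + s))²)² = (45 + (3 + (4 - 2))²)² = (45 + (3 + 2)²)² = (45 + 5²)² = (45 + 25)² = 70² = 4900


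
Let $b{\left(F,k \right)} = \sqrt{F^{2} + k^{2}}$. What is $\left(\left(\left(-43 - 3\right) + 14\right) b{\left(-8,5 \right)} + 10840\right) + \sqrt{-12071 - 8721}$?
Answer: $10840 - 32 \sqrt{89} + 2 i \sqrt{5198} \approx 10538.0 + 144.19 i$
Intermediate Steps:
$\left(\left(\left(-43 - 3\right) + 14\right) b{\left(-8,5 \right)} + 10840\right) + \sqrt{-12071 - 8721} = \left(\left(\left(-43 - 3\right) + 14\right) \sqrt{\left(-8\right)^{2} + 5^{2}} + 10840\right) + \sqrt{-12071 - 8721} = \left(\left(-46 + 14\right) \sqrt{64 + 25} + 10840\right) + \sqrt{-20792} = \left(- 32 \sqrt{89} + 10840\right) + 2 i \sqrt{5198} = \left(10840 - 32 \sqrt{89}\right) + 2 i \sqrt{5198} = 10840 - 32 \sqrt{89} + 2 i \sqrt{5198}$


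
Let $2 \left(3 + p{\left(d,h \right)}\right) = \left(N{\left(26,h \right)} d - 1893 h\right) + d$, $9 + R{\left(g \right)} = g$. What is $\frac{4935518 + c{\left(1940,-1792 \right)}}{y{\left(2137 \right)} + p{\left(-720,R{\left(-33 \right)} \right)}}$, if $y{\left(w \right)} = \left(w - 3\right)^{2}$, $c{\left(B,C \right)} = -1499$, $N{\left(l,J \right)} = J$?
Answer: $\frac{4934019}{4608466} \approx 1.0706$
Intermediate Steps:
$R{\left(g \right)} = -9 + g$
$y{\left(w \right)} = \left(-3 + w\right)^{2}$
$p{\left(d,h \right)} = -3 + \frac{d}{2} - \frac{1893 h}{2} + \frac{d h}{2}$ ($p{\left(d,h \right)} = -3 + \frac{\left(h d - 1893 h\right) + d}{2} = -3 + \frac{\left(d h - 1893 h\right) + d}{2} = -3 + \frac{\left(- 1893 h + d h\right) + d}{2} = -3 + \frac{d - 1893 h + d h}{2} = -3 + \left(\frac{d}{2} - \frac{1893 h}{2} + \frac{d h}{2}\right) = -3 + \frac{d}{2} - \frac{1893 h}{2} + \frac{d h}{2}$)
$\frac{4935518 + c{\left(1940,-1792 \right)}}{y{\left(2137 \right)} + p{\left(-720,R{\left(-33 \right)} \right)}} = \frac{4935518 - 1499}{\left(-3 + 2137\right)^{2} + \left(-3 + \frac{1}{2} \left(-720\right) - \frac{1893 \left(-9 - 33\right)}{2} + \frac{1}{2} \left(-720\right) \left(-9 - 33\right)\right)} = \frac{4934019}{2134^{2} - \left(-39390 - 15120\right)} = \frac{4934019}{4553956 + \left(-3 - 360 + 39753 + 15120\right)} = \frac{4934019}{4553956 + 54510} = \frac{4934019}{4608466}$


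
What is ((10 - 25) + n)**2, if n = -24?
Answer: 1521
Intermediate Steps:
((10 - 25) + n)**2 = ((10 - 25) - 24)**2 = (-15 - 24)**2 = (-39)**2 = 1521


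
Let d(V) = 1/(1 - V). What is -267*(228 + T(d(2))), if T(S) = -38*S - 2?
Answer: -70488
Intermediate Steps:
T(S) = -2 - 38*S
-267*(228 + T(d(2))) = -267*(228 + (-2 - (-38)/(-1 + 2))) = -267*(228 + (-2 - (-38)/1)) = -267*(228 + (-2 - (-38))) = -267*(228 + (-2 - 38*(-1))) = -267*(228 + (-2 + 38)) = -267*(228 + 36) = -267*264 = -70488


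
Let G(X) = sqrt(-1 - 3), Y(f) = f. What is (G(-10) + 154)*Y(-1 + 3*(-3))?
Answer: -1540 - 20*I ≈ -1540.0 - 20.0*I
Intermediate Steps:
G(X) = 2*I (G(X) = sqrt(-4) = 2*I)
(G(-10) + 154)*Y(-1 + 3*(-3)) = (2*I + 154)*(-1 + 3*(-3)) = (154 + 2*I)*(-1 - 9) = (154 + 2*I)*(-10) = -1540 - 20*I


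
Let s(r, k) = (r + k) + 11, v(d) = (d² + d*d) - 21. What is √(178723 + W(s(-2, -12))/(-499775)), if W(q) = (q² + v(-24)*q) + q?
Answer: 2*√446405480655898/99955 ≈ 422.76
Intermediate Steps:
v(d) = -21 + 2*d² (v(d) = (d² + d²) - 21 = 2*d² - 21 = -21 + 2*d²)
s(r, k) = 11 + k + r (s(r, k) = (k + r) + 11 = 11 + k + r)
W(q) = q² + 1132*q (W(q) = (q² + (-21 + 2*(-24)²)*q) + q = (q² + (-21 + 2*576)*q) + q = (q² + (-21 + 1152)*q) + q = (q² + 1131*q) + q = q² + 1132*q)
√(178723 + W(s(-2, -12))/(-499775)) = √(178723 + ((11 - 12 - 2)*(1132 + (11 - 12 - 2)))/(-499775)) = √(178723 - 3*(1132 - 3)*(-1/499775)) = √(178723 - 3*1129*(-1/499775)) = √(178723 - 3387*(-1/499775)) = √(178723 + 3387/499775) = √(89321290712/499775) = 2*√446405480655898/99955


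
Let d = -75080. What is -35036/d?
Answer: 8759/18770 ≈ 0.46665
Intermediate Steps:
-35036/d = -35036/(-75080) = -35036*(-1/75080) = 8759/18770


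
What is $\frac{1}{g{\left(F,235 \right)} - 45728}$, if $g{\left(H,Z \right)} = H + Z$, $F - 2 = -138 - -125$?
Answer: $- \frac{1}{45504} \approx -2.1976 \cdot 10^{-5}$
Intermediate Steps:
$F = -11$ ($F = 2 - 13 = -11$)
$\frac{1}{g{\left(F,235 \right)} - 45728} = \frac{1}{\left(-11 + 235\right) - 45728} = \frac{1}{224 - 45728} = \frac{1}{-45504} = - \frac{1}{45504}$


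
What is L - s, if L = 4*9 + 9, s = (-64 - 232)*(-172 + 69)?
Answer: -30443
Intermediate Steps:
s = 30488 (s = -296*(-103) = 30488)
L = 45 (L = 36 + 9 = 45)
L - s = 45 - 1*30488 = 45 - 30488 = -30443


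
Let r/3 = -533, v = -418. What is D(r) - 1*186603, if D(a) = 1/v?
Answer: -78000055/418 ≈ -1.8660e+5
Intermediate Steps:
r = -1599 (r = 3*(-533) = -1599)
D(a) = -1/418 (D(a) = 1/(-418) = -1/418)
D(r) - 1*186603 = -1/418 - 1*186603 = -1/418 - 186603 = -78000055/418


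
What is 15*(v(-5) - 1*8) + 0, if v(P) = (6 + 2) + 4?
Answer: 60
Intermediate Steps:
v(P) = 12 (v(P) = 8 + 4 = 12)
15*(v(-5) - 1*8) + 0 = 15*(12 - 1*8) + 0 = 15*(12 - 8) + 0 = 15*4 + 0 = 60 + 0 = 60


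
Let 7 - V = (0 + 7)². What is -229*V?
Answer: 9618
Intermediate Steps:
V = -42 (V = 7 - (0 + 7)² = 7 - 1*7² = 7 - 1*49 = 7 - 49 = -42)
-229*V = -229*(-42) = 9618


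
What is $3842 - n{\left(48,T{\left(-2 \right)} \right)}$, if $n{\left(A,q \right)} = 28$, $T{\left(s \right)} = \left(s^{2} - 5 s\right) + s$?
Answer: $3814$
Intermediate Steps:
$T{\left(s \right)} = s^{2} - 4 s$
$3842 - n{\left(48,T{\left(-2 \right)} \right)} = 3842 - 28 = 3814$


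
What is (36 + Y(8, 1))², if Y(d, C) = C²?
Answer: 1369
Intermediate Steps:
(36 + Y(8, 1))² = (36 + 1²)² = (36 + 1)² = 37² = 1369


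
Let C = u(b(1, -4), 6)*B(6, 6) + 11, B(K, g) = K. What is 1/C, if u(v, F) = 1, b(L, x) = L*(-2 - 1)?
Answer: 1/17 ≈ 0.058824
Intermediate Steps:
b(L, x) = -3*L (b(L, x) = L*(-3) = -3*L)
C = 17 (C = 1*6 + 11 = 6 + 11 = 17)
1/C = 1/17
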